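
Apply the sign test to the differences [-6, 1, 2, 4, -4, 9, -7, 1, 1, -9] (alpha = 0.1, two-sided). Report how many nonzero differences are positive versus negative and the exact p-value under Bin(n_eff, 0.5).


Step 1: Discard zero differences. Original n = 10; n_eff = number of nonzero differences = 10.
Nonzero differences (with sign): -6, +1, +2, +4, -4, +9, -7, +1, +1, -9
Step 2: Count signs: positive = 6, negative = 4.
Step 3: Under H0: P(positive) = 0.5, so the number of positives S ~ Bin(10, 0.5).
Step 4: Two-sided exact p-value = sum of Bin(10,0.5) probabilities at or below the observed probability = 0.753906.
Step 5: alpha = 0.1. fail to reject H0.

n_eff = 10, pos = 6, neg = 4, p = 0.753906, fail to reject H0.


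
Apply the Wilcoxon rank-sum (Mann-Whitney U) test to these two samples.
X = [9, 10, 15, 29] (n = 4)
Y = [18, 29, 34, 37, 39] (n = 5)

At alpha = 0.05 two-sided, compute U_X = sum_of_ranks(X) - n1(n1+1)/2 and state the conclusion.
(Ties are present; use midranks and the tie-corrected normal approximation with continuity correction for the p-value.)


Step 1: Combine and sort all 9 observations; assign midranks.
sorted (value, group): (9,X), (10,X), (15,X), (18,Y), (29,X), (29,Y), (34,Y), (37,Y), (39,Y)
ranks: 9->1, 10->2, 15->3, 18->4, 29->5.5, 29->5.5, 34->7, 37->8, 39->9
Step 2: Rank sum for X: R1 = 1 + 2 + 3 + 5.5 = 11.5.
Step 3: U_X = R1 - n1(n1+1)/2 = 11.5 - 4*5/2 = 11.5 - 10 = 1.5.
       U_Y = n1*n2 - U_X = 20 - 1.5 = 18.5.
Step 4: Ties are present, so use the tie-corrected normal approximation (with continuity correction) for the p-value.
Step 5: p-value = 0.049090; compare to alpha = 0.05. reject H0.

U_X = 1.5, p = 0.049090, reject H0 at alpha = 0.05.


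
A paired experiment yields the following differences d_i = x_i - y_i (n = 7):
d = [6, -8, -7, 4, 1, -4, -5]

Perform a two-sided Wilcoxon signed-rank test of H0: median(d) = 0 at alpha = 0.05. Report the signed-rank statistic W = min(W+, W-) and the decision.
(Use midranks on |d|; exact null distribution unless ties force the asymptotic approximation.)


Step 1: Drop any zero differences (none here) and take |d_i|.
|d| = [6, 8, 7, 4, 1, 4, 5]
Step 2: Midrank |d_i| (ties get averaged ranks).
ranks: |6|->5, |8|->7, |7|->6, |4|->2.5, |1|->1, |4|->2.5, |5|->4
Step 3: Attach original signs; sum ranks with positive sign and with negative sign.
W+ = 5 + 2.5 + 1 = 8.5
W- = 7 + 6 + 2.5 + 4 = 19.5
(Check: W+ + W- = 28 should equal n(n+1)/2 = 28.)
Step 4: Test statistic W = min(W+, W-) = 8.5.
Step 5: Ties in |d|, so use the tie-corrected normal approximation.
        E[W] = n(n+1)/4 = 7*8/4 = 14.
        Tie groups: |d|=4 (t=2); sum(t^3 - t) = 6.
        Var[W] = n(n+1)(2n+1)/24 - sum(t^3-t)/48 = 840/24 - 6/48 = 34.875.
        z = (W - E[W]) / sqrt(Var[W]) = (8.5 - 14) / 5.9055 = -0.9313.
        Two-sided p = 2*Phi(z) = 0.351681.
Step 6: alpha = 0.05. fail to reject H0.

W+ = 8.5, W- = 19.5, W = min = 8.5, p = 0.351681, fail to reject H0.


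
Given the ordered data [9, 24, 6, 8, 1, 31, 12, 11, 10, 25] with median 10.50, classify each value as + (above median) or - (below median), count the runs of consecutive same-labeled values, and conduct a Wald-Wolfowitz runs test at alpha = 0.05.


Step 1: Compute median = 10.50; label A = above, B = below.
Labels in order: BABBBAAABA  (n_A = 5, n_B = 5)
Step 2: Count runs R = 6.
Step 3: Under H0 (random ordering), E[R] = 2*n_A*n_B/(n_A+n_B) + 1 = 2*5*5/10 + 1 = 6.0000.
        Var[R] = 2*n_A*n_B*(2*n_A*n_B - n_A - n_B) / ((n_A+n_B)^2 * (n_A+n_B-1)) = 2000/900 = 2.2222.
        SD[R] = 1.4907.
Step 4: R = E[R], so z = 0 with no continuity correction.
Step 5: Two-sided p-value via normal approximation = 2*(1 - Phi(|z|)) = 1.000000.
Step 6: alpha = 0.05. fail to reject H0.

R = 6, z = 0.0000, p = 1.000000, fail to reject H0.


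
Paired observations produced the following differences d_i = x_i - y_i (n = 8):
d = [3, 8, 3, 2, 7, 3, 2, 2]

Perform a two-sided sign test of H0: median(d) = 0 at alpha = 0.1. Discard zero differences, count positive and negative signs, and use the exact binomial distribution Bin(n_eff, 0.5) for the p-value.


Step 1: Discard zero differences. Original n = 8; n_eff = number of nonzero differences = 8.
Nonzero differences (with sign): +3, +8, +3, +2, +7, +3, +2, +2
Step 2: Count signs: positive = 8, negative = 0.
Step 3: Under H0: P(positive) = 0.5, so the number of positives S ~ Bin(8, 0.5).
Step 4: Two-sided exact p-value = sum of Bin(8,0.5) probabilities at or below the observed probability = 0.007812.
Step 5: alpha = 0.1. reject H0.

n_eff = 8, pos = 8, neg = 0, p = 0.007812, reject H0.


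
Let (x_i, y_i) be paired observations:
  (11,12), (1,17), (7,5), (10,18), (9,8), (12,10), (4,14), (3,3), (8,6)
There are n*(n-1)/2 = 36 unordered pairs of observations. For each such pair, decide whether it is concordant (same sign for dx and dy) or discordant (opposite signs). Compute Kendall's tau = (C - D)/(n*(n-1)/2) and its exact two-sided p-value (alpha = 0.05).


Step 1: Enumerate the 36 unordered pairs (i,j) with i<j and classify each by sign(x_j-x_i) * sign(y_j-y_i).
  (1,2):dx=-10,dy=+5->D; (1,3):dx=-4,dy=-7->C; (1,4):dx=-1,dy=+6->D; (1,5):dx=-2,dy=-4->C
  (1,6):dx=+1,dy=-2->D; (1,7):dx=-7,dy=+2->D; (1,8):dx=-8,dy=-9->C; (1,9):dx=-3,dy=-6->C
  (2,3):dx=+6,dy=-12->D; (2,4):dx=+9,dy=+1->C; (2,5):dx=+8,dy=-9->D; (2,6):dx=+11,dy=-7->D
  (2,7):dx=+3,dy=-3->D; (2,8):dx=+2,dy=-14->D; (2,9):dx=+7,dy=-11->D; (3,4):dx=+3,dy=+13->C
  (3,5):dx=+2,dy=+3->C; (3,6):dx=+5,dy=+5->C; (3,7):dx=-3,dy=+9->D; (3,8):dx=-4,dy=-2->C
  (3,9):dx=+1,dy=+1->C; (4,5):dx=-1,dy=-10->C; (4,6):dx=+2,dy=-8->D; (4,7):dx=-6,dy=-4->C
  (4,8):dx=-7,dy=-15->C; (4,9):dx=-2,dy=-12->C; (5,6):dx=+3,dy=+2->C; (5,7):dx=-5,dy=+6->D
  (5,8):dx=-6,dy=-5->C; (5,9):dx=-1,dy=-2->C; (6,7):dx=-8,dy=+4->D; (6,8):dx=-9,dy=-7->C
  (6,9):dx=-4,dy=-4->C; (7,8):dx=-1,dy=-11->C; (7,9):dx=+4,dy=-8->D; (8,9):dx=+5,dy=+3->C
Step 2: C = 21, D = 15, total pairs = 36.
Step 3: tau = (C - D)/(n(n-1)/2) = (21 - 15)/36 = 0.166667.
Step 4: Exact two-sided p-value (enumerate n! = 362880 permutations of y under H0): p = 0.612202.
Step 5: alpha = 0.05. fail to reject H0.

tau_b = 0.1667 (C=21, D=15), p = 0.612202, fail to reject H0.


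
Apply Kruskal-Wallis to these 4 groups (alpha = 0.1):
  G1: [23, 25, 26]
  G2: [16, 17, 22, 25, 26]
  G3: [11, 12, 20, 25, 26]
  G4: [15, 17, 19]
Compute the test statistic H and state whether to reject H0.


Step 1: Combine all N = 16 observations and assign midranks.
sorted (value, group, rank): (11,G3,1), (12,G3,2), (15,G4,3), (16,G2,4), (17,G2,5.5), (17,G4,5.5), (19,G4,7), (20,G3,8), (22,G2,9), (23,G1,10), (25,G1,12), (25,G2,12), (25,G3,12), (26,G1,15), (26,G2,15), (26,G3,15)
Step 2: Sum ranks within each group.
R_1 = 37 (n_1 = 3)
R_2 = 45.5 (n_2 = 5)
R_3 = 38 (n_3 = 5)
R_4 = 15.5 (n_4 = 3)
Step 3: H = 12/(N(N+1)) * sum(R_i^2/n_i) - 3(N+1)
     = 12/(16*17) * (37^2/3 + 45.5^2/5 + 38^2/5 + 15.5^2/3) - 3*17
     = 0.044118 * 1239.27 - 51
     = 3.673529.
Step 4: Ties present; correction factor C = 1 - 54/(16^3 - 16) = 0.986765. Corrected H = 3.673529 / 0.986765 = 3.722802.
Step 5: Under H0, H ~ chi^2(3); p-value = 0.292994.
Step 6: alpha = 0.1. fail to reject H0.

H = 3.7228, df = 3, p = 0.292994, fail to reject H0.


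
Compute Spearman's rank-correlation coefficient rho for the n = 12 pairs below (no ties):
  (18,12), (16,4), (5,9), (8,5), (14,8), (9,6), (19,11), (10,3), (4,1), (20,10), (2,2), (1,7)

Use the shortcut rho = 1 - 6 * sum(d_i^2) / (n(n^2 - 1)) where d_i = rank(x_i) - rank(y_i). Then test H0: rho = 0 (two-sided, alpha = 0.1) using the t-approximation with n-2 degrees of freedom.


Step 1: Rank x and y separately (midranks; no ties here).
rank(x): 18->10, 16->9, 5->4, 8->5, 14->8, 9->6, 19->11, 10->7, 4->3, 20->12, 2->2, 1->1
rank(y): 12->12, 4->4, 9->9, 5->5, 8->8, 6->6, 11->11, 3->3, 1->1, 10->10, 2->2, 7->7
Step 2: d_i = R_x(i) - R_y(i); compute d_i^2.
  (10-12)^2=4, (9-4)^2=25, (4-9)^2=25, (5-5)^2=0, (8-8)^2=0, (6-6)^2=0, (11-11)^2=0, (7-3)^2=16, (3-1)^2=4, (12-10)^2=4, (2-2)^2=0, (1-7)^2=36
sum(d^2) = 114.
Step 3: rho = 1 - 6*114 / (12*(12^2 - 1)) = 1 - 684/1716 = 0.601399.
Step 4: Under H0, t = rho * sqrt((n-2)/(1-rho^2)) = 2.3804 ~ t(10).
Step 5: Two-sided p-value from the t-distribution with 10 df = 0.038588.
Step 6: alpha = 0.1. reject H0.

rho = 0.6014, p = 0.038588, reject H0 at alpha = 0.1.


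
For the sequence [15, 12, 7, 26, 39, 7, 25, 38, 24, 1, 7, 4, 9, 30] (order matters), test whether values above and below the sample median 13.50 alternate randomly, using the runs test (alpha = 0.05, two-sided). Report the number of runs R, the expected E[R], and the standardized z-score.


Step 1: Compute median = 13.50; label A = above, B = below.
Labels in order: ABBAABAAABBBBA  (n_A = 7, n_B = 7)
Step 2: Count runs R = 7.
Step 3: Under H0 (random ordering), E[R] = 2*n_A*n_B/(n_A+n_B) + 1 = 2*7*7/14 + 1 = 8.0000.
        Var[R] = 2*n_A*n_B*(2*n_A*n_B - n_A - n_B) / ((n_A+n_B)^2 * (n_A+n_B-1)) = 8232/2548 = 3.2308.
        SD[R] = 1.7974.
Step 4: Continuity-corrected z = (R + 0.5 - E[R]) / SD[R] = (7 + 0.5 - 8.0000) / 1.7974 = -0.2782.
Step 5: Two-sided p-value via normal approximation = 2*(1 - Phi(|z|)) = 0.780879.
Step 6: alpha = 0.05. fail to reject H0.

R = 7, z = -0.2782, p = 0.780879, fail to reject H0.


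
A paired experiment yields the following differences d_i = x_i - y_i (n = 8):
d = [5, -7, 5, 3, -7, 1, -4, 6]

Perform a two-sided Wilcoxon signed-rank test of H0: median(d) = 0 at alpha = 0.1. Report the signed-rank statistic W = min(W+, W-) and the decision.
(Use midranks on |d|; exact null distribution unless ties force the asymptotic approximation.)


Step 1: Drop any zero differences (none here) and take |d_i|.
|d| = [5, 7, 5, 3, 7, 1, 4, 6]
Step 2: Midrank |d_i| (ties get averaged ranks).
ranks: |5|->4.5, |7|->7.5, |5|->4.5, |3|->2, |7|->7.5, |1|->1, |4|->3, |6|->6
Step 3: Attach original signs; sum ranks with positive sign and with negative sign.
W+ = 4.5 + 4.5 + 2 + 1 + 6 = 18
W- = 7.5 + 7.5 + 3 = 18
(Check: W+ + W- = 36 should equal n(n+1)/2 = 36.)
Step 4: Test statistic W = min(W+, W-) = 18.
Step 5: Ties in |d|, so use the tie-corrected normal approximation.
        E[W] = n(n+1)/4 = 8*9/4 = 18.
        Tie groups: |d|=5 (t=2), |d|=7 (t=2); sum(t^3 - t) = 12.
        Var[W] = n(n+1)(2n+1)/24 - sum(t^3-t)/48 = 1224/24 - 12/48 = 50.75.
        z = (W - E[W]) / sqrt(Var[W]) = (18 - 18) / 7.1239 = 0.0000.
        Two-sided p = 2*Phi(z) = 1.000000.
Step 6: alpha = 0.1. fail to reject H0.

W+ = 18, W- = 18, W = min = 18, p = 1.000000, fail to reject H0.


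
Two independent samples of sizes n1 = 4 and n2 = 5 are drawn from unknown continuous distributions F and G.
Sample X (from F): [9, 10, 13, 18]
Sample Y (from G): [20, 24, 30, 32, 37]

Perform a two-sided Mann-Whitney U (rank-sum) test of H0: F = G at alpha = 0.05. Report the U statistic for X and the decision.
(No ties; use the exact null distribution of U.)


Step 1: Combine and sort all 9 observations; assign midranks.
sorted (value, group): (9,X), (10,X), (13,X), (18,X), (20,Y), (24,Y), (30,Y), (32,Y), (37,Y)
ranks: 9->1, 10->2, 13->3, 18->4, 20->5, 24->6, 30->7, 32->8, 37->9
Step 2: Rank sum for X: R1 = 1 + 2 + 3 + 4 = 10.
Step 3: U_X = R1 - n1(n1+1)/2 = 10 - 4*5/2 = 10 - 10 = 0.
       U_Y = n1*n2 - U_X = 20 - 0 = 20.
Step 4: No ties, so the exact null distribution of U (based on enumerating the C(9,4) = 126 equally likely rank assignments) gives the two-sided p-value.
Step 5: p-value = 0.015873; compare to alpha = 0.05. reject H0.

U_X = 0, p = 0.015873, reject H0 at alpha = 0.05.


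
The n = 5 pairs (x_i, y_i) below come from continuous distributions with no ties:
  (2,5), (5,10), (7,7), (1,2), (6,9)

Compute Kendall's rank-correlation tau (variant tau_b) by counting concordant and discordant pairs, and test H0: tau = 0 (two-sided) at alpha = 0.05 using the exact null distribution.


Step 1: Enumerate the 10 unordered pairs (i,j) with i<j and classify each by sign(x_j-x_i) * sign(y_j-y_i).
  (1,2):dx=+3,dy=+5->C; (1,3):dx=+5,dy=+2->C; (1,4):dx=-1,dy=-3->C; (1,5):dx=+4,dy=+4->C
  (2,3):dx=+2,dy=-3->D; (2,4):dx=-4,dy=-8->C; (2,5):dx=+1,dy=-1->D; (3,4):dx=-6,dy=-5->C
  (3,5):dx=-1,dy=+2->D; (4,5):dx=+5,dy=+7->C
Step 2: C = 7, D = 3, total pairs = 10.
Step 3: tau = (C - D)/(n(n-1)/2) = (7 - 3)/10 = 0.400000.
Step 4: Exact two-sided p-value (enumerate n! = 120 permutations of y under H0): p = 0.483333.
Step 5: alpha = 0.05. fail to reject H0.

tau_b = 0.4000 (C=7, D=3), p = 0.483333, fail to reject H0.


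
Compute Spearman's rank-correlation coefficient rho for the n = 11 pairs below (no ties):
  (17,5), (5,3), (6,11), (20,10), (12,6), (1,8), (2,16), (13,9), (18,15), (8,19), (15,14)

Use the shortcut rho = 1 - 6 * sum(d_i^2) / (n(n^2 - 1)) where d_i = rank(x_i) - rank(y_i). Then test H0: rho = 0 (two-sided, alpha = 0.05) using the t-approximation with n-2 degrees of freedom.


Step 1: Rank x and y separately (midranks; no ties here).
rank(x): 17->9, 5->3, 6->4, 20->11, 12->6, 1->1, 2->2, 13->7, 18->10, 8->5, 15->8
rank(y): 5->2, 3->1, 11->7, 10->6, 6->3, 8->4, 16->10, 9->5, 15->9, 19->11, 14->8
Step 2: d_i = R_x(i) - R_y(i); compute d_i^2.
  (9-2)^2=49, (3-1)^2=4, (4-7)^2=9, (11-6)^2=25, (6-3)^2=9, (1-4)^2=9, (2-10)^2=64, (7-5)^2=4, (10-9)^2=1, (5-11)^2=36, (8-8)^2=0
sum(d^2) = 210.
Step 3: rho = 1 - 6*210 / (11*(11^2 - 1)) = 1 - 1260/1320 = 0.045455.
Step 4: Under H0, t = rho * sqrt((n-2)/(1-rho^2)) = 0.1365 ~ t(9).
Step 5: Two-sided p-value from the t-distribution with 9 df = 0.894427.
Step 6: alpha = 0.05. fail to reject H0.

rho = 0.0455, p = 0.894427, fail to reject H0 at alpha = 0.05.


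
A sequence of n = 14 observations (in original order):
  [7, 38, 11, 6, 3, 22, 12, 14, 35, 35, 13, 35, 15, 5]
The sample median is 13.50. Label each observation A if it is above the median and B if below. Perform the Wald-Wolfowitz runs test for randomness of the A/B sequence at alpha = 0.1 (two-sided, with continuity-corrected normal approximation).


Step 1: Compute median = 13.50; label A = above, B = below.
Labels in order: BABBBABAAABAAB  (n_A = 7, n_B = 7)
Step 2: Count runs R = 9.
Step 3: Under H0 (random ordering), E[R] = 2*n_A*n_B/(n_A+n_B) + 1 = 2*7*7/14 + 1 = 8.0000.
        Var[R] = 2*n_A*n_B*(2*n_A*n_B - n_A - n_B) / ((n_A+n_B)^2 * (n_A+n_B-1)) = 8232/2548 = 3.2308.
        SD[R] = 1.7974.
Step 4: Continuity-corrected z = (R - 0.5 - E[R]) / SD[R] = (9 - 0.5 - 8.0000) / 1.7974 = 0.2782.
Step 5: Two-sided p-value via normal approximation = 2*(1 - Phi(|z|)) = 0.780879.
Step 6: alpha = 0.1. fail to reject H0.

R = 9, z = 0.2782, p = 0.780879, fail to reject H0.


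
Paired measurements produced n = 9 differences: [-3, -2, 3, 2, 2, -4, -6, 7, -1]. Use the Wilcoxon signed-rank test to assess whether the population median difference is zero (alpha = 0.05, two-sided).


Step 1: Drop any zero differences (none here) and take |d_i|.
|d| = [3, 2, 3, 2, 2, 4, 6, 7, 1]
Step 2: Midrank |d_i| (ties get averaged ranks).
ranks: |3|->5.5, |2|->3, |3|->5.5, |2|->3, |2|->3, |4|->7, |6|->8, |7|->9, |1|->1
Step 3: Attach original signs; sum ranks with positive sign and with negative sign.
W+ = 5.5 + 3 + 3 + 9 = 20.5
W- = 5.5 + 3 + 7 + 8 + 1 = 24.5
(Check: W+ + W- = 45 should equal n(n+1)/2 = 45.)
Step 4: Test statistic W = min(W+, W-) = 20.5.
Step 5: Ties in |d|, so use the tie-corrected normal approximation.
        E[W] = n(n+1)/4 = 9*10/4 = 22.5.
        Tie groups: |d|=2 (t=3), |d|=3 (t=2); sum(t^3 - t) = 30.
        Var[W] = n(n+1)(2n+1)/24 - sum(t^3-t)/48 = 1710/24 - 30/48 = 70.625.
        z = (W - E[W]) / sqrt(Var[W]) = (20.5 - 22.5) / 8.4039 = -0.2380.
        Two-sided p = 2*Phi(z) = 0.811892.
Step 6: alpha = 0.05. fail to reject H0.

W+ = 20.5, W- = 24.5, W = min = 20.5, p = 0.811892, fail to reject H0.


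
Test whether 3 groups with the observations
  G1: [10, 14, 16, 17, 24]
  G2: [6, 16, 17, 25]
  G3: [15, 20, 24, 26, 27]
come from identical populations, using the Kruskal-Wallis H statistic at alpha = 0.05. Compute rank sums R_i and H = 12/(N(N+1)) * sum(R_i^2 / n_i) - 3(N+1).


Step 1: Combine all N = 14 observations and assign midranks.
sorted (value, group, rank): (6,G2,1), (10,G1,2), (14,G1,3), (15,G3,4), (16,G1,5.5), (16,G2,5.5), (17,G1,7.5), (17,G2,7.5), (20,G3,9), (24,G1,10.5), (24,G3,10.5), (25,G2,12), (26,G3,13), (27,G3,14)
Step 2: Sum ranks within each group.
R_1 = 28.5 (n_1 = 5)
R_2 = 26 (n_2 = 4)
R_3 = 50.5 (n_3 = 5)
Step 3: H = 12/(N(N+1)) * sum(R_i^2/n_i) - 3(N+1)
     = 12/(14*15) * (28.5^2/5 + 26^2/4 + 50.5^2/5) - 3*15
     = 0.057143 * 841.5 - 45
     = 3.085714.
Step 4: Ties present; correction factor C = 1 - 18/(14^3 - 14) = 0.993407. Corrected H = 3.085714 / 0.993407 = 3.106195.
Step 5: Under H0, H ~ chi^2(2); p-value = 0.211592.
Step 6: alpha = 0.05. fail to reject H0.

H = 3.1062, df = 2, p = 0.211592, fail to reject H0.


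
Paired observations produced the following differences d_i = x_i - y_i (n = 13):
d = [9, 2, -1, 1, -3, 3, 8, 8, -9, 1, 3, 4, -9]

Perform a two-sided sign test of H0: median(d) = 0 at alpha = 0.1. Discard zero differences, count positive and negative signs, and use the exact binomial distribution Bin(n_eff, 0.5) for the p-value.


Step 1: Discard zero differences. Original n = 13; n_eff = number of nonzero differences = 13.
Nonzero differences (with sign): +9, +2, -1, +1, -3, +3, +8, +8, -9, +1, +3, +4, -9
Step 2: Count signs: positive = 9, negative = 4.
Step 3: Under H0: P(positive) = 0.5, so the number of positives S ~ Bin(13, 0.5).
Step 4: Two-sided exact p-value = sum of Bin(13,0.5) probabilities at or below the observed probability = 0.266846.
Step 5: alpha = 0.1. fail to reject H0.

n_eff = 13, pos = 9, neg = 4, p = 0.266846, fail to reject H0.


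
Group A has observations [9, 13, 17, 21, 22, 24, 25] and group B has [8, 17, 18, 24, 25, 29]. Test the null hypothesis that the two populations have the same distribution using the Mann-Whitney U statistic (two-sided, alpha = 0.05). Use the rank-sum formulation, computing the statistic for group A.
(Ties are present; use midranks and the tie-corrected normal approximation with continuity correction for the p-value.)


Step 1: Combine and sort all 13 observations; assign midranks.
sorted (value, group): (8,Y), (9,X), (13,X), (17,X), (17,Y), (18,Y), (21,X), (22,X), (24,X), (24,Y), (25,X), (25,Y), (29,Y)
ranks: 8->1, 9->2, 13->3, 17->4.5, 17->4.5, 18->6, 21->7, 22->8, 24->9.5, 24->9.5, 25->11.5, 25->11.5, 29->13
Step 2: Rank sum for X: R1 = 2 + 3 + 4.5 + 7 + 8 + 9.5 + 11.5 = 45.5.
Step 3: U_X = R1 - n1(n1+1)/2 = 45.5 - 7*8/2 = 45.5 - 28 = 17.5.
       U_Y = n1*n2 - U_X = 42 - 17.5 = 24.5.
Step 4: Ties are present, so use the tie-corrected normal approximation (with continuity correction) for the p-value.
Step 5: p-value = 0.666942; compare to alpha = 0.05. fail to reject H0.

U_X = 17.5, p = 0.666942, fail to reject H0 at alpha = 0.05.


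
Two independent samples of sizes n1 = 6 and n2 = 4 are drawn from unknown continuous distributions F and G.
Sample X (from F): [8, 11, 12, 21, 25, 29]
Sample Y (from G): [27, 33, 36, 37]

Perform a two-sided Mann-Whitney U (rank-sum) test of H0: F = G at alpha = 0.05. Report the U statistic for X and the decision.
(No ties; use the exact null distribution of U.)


Step 1: Combine and sort all 10 observations; assign midranks.
sorted (value, group): (8,X), (11,X), (12,X), (21,X), (25,X), (27,Y), (29,X), (33,Y), (36,Y), (37,Y)
ranks: 8->1, 11->2, 12->3, 21->4, 25->5, 27->6, 29->7, 33->8, 36->9, 37->10
Step 2: Rank sum for X: R1 = 1 + 2 + 3 + 4 + 5 + 7 = 22.
Step 3: U_X = R1 - n1(n1+1)/2 = 22 - 6*7/2 = 22 - 21 = 1.
       U_Y = n1*n2 - U_X = 24 - 1 = 23.
Step 4: No ties, so the exact null distribution of U (based on enumerating the C(10,6) = 210 equally likely rank assignments) gives the two-sided p-value.
Step 5: p-value = 0.019048; compare to alpha = 0.05. reject H0.

U_X = 1, p = 0.019048, reject H0 at alpha = 0.05.


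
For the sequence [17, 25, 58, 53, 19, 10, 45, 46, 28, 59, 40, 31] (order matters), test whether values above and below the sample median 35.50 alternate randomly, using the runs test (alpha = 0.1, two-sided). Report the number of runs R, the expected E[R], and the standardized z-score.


Step 1: Compute median = 35.50; label A = above, B = below.
Labels in order: BBAABBAABAAB  (n_A = 6, n_B = 6)
Step 2: Count runs R = 7.
Step 3: Under H0 (random ordering), E[R] = 2*n_A*n_B/(n_A+n_B) + 1 = 2*6*6/12 + 1 = 7.0000.
        Var[R] = 2*n_A*n_B*(2*n_A*n_B - n_A - n_B) / ((n_A+n_B)^2 * (n_A+n_B-1)) = 4320/1584 = 2.7273.
        SD[R] = 1.6514.
Step 4: R = E[R], so z = 0 with no continuity correction.
Step 5: Two-sided p-value via normal approximation = 2*(1 - Phi(|z|)) = 1.000000.
Step 6: alpha = 0.1. fail to reject H0.

R = 7, z = 0.0000, p = 1.000000, fail to reject H0.


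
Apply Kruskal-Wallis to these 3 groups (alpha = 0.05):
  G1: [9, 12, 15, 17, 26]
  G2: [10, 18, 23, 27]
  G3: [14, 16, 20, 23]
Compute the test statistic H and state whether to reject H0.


Step 1: Combine all N = 13 observations and assign midranks.
sorted (value, group, rank): (9,G1,1), (10,G2,2), (12,G1,3), (14,G3,4), (15,G1,5), (16,G3,6), (17,G1,7), (18,G2,8), (20,G3,9), (23,G2,10.5), (23,G3,10.5), (26,G1,12), (27,G2,13)
Step 2: Sum ranks within each group.
R_1 = 28 (n_1 = 5)
R_2 = 33.5 (n_2 = 4)
R_3 = 29.5 (n_3 = 4)
Step 3: H = 12/(N(N+1)) * sum(R_i^2/n_i) - 3(N+1)
     = 12/(13*14) * (28^2/5 + 33.5^2/4 + 29.5^2/4) - 3*14
     = 0.065934 * 654.925 - 42
     = 1.181868.
Step 4: Ties present; correction factor C = 1 - 6/(13^3 - 13) = 0.997253. Corrected H = 1.181868 / 0.997253 = 1.185124.
Step 5: Under H0, H ~ chi^2(2); p-value = 0.552909.
Step 6: alpha = 0.05. fail to reject H0.

H = 1.1851, df = 2, p = 0.552909, fail to reject H0.


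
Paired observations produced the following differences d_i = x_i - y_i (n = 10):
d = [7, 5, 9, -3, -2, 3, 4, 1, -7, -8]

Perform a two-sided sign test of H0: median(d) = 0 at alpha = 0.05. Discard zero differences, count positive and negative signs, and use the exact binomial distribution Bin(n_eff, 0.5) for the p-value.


Step 1: Discard zero differences. Original n = 10; n_eff = number of nonzero differences = 10.
Nonzero differences (with sign): +7, +5, +9, -3, -2, +3, +4, +1, -7, -8
Step 2: Count signs: positive = 6, negative = 4.
Step 3: Under H0: P(positive) = 0.5, so the number of positives S ~ Bin(10, 0.5).
Step 4: Two-sided exact p-value = sum of Bin(10,0.5) probabilities at or below the observed probability = 0.753906.
Step 5: alpha = 0.05. fail to reject H0.

n_eff = 10, pos = 6, neg = 4, p = 0.753906, fail to reject H0.


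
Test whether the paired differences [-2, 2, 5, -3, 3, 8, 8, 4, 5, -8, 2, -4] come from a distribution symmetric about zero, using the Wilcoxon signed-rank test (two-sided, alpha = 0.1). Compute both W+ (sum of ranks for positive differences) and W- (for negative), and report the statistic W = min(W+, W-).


Step 1: Drop any zero differences (none here) and take |d_i|.
|d| = [2, 2, 5, 3, 3, 8, 8, 4, 5, 8, 2, 4]
Step 2: Midrank |d_i| (ties get averaged ranks).
ranks: |2|->2, |2|->2, |5|->8.5, |3|->4.5, |3|->4.5, |8|->11, |8|->11, |4|->6.5, |5|->8.5, |8|->11, |2|->2, |4|->6.5
Step 3: Attach original signs; sum ranks with positive sign and with negative sign.
W+ = 2 + 8.5 + 4.5 + 11 + 11 + 6.5 + 8.5 + 2 = 54
W- = 2 + 4.5 + 11 + 6.5 = 24
(Check: W+ + W- = 78 should equal n(n+1)/2 = 78.)
Step 4: Test statistic W = min(W+, W-) = 24.
Step 5: Ties in |d|, so use the tie-corrected normal approximation.
        E[W] = n(n+1)/4 = 12*13/4 = 39.
        Tie groups: |d|=2 (t=3), |d|=3 (t=2), |d|=4 (t=2), |d|=5 (t=2), |d|=8 (t=3); sum(t^3 - t) = 66.
        Var[W] = n(n+1)(2n+1)/24 - sum(t^3-t)/48 = 3900/24 - 66/48 = 161.125.
        z = (W - E[W]) / sqrt(Var[W]) = (24 - 39) / 12.6935 = -1.1817.
        Two-sided p = 2*Phi(z) = 0.237322.
Step 6: alpha = 0.1. fail to reject H0.

W+ = 54, W- = 24, W = min = 24, p = 0.237322, fail to reject H0.


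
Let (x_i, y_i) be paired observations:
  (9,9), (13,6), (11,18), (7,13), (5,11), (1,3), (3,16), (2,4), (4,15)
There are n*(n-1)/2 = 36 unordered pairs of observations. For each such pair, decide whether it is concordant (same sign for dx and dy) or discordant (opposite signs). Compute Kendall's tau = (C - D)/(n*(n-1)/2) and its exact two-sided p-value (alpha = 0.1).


Step 1: Enumerate the 36 unordered pairs (i,j) with i<j and classify each by sign(x_j-x_i) * sign(y_j-y_i).
  (1,2):dx=+4,dy=-3->D; (1,3):dx=+2,dy=+9->C; (1,4):dx=-2,dy=+4->D; (1,5):dx=-4,dy=+2->D
  (1,6):dx=-8,dy=-6->C; (1,7):dx=-6,dy=+7->D; (1,8):dx=-7,dy=-5->C; (1,9):dx=-5,dy=+6->D
  (2,3):dx=-2,dy=+12->D; (2,4):dx=-6,dy=+7->D; (2,5):dx=-8,dy=+5->D; (2,6):dx=-12,dy=-3->C
  (2,7):dx=-10,dy=+10->D; (2,8):dx=-11,dy=-2->C; (2,9):dx=-9,dy=+9->D; (3,4):dx=-4,dy=-5->C
  (3,5):dx=-6,dy=-7->C; (3,6):dx=-10,dy=-15->C; (3,7):dx=-8,dy=-2->C; (3,8):dx=-9,dy=-14->C
  (3,9):dx=-7,dy=-3->C; (4,5):dx=-2,dy=-2->C; (4,6):dx=-6,dy=-10->C; (4,7):dx=-4,dy=+3->D
  (4,8):dx=-5,dy=-9->C; (4,9):dx=-3,dy=+2->D; (5,6):dx=-4,dy=-8->C; (5,7):dx=-2,dy=+5->D
  (5,8):dx=-3,dy=-7->C; (5,9):dx=-1,dy=+4->D; (6,7):dx=+2,dy=+13->C; (6,8):dx=+1,dy=+1->C
  (6,9):dx=+3,dy=+12->C; (7,8):dx=-1,dy=-12->C; (7,9):dx=+1,dy=-1->D; (8,9):dx=+2,dy=+11->C
Step 2: C = 21, D = 15, total pairs = 36.
Step 3: tau = (C - D)/(n(n-1)/2) = (21 - 15)/36 = 0.166667.
Step 4: Exact two-sided p-value (enumerate n! = 362880 permutations of y under H0): p = 0.612202.
Step 5: alpha = 0.1. fail to reject H0.

tau_b = 0.1667 (C=21, D=15), p = 0.612202, fail to reject H0.


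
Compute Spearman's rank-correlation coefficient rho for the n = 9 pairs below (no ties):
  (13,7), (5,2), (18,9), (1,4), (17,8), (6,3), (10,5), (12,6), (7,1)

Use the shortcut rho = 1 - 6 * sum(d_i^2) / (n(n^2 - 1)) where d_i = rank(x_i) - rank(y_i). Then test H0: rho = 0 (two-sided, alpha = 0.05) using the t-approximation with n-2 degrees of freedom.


Step 1: Rank x and y separately (midranks; no ties here).
rank(x): 13->7, 5->2, 18->9, 1->1, 17->8, 6->3, 10->5, 12->6, 7->4
rank(y): 7->7, 2->2, 9->9, 4->4, 8->8, 3->3, 5->5, 6->6, 1->1
Step 2: d_i = R_x(i) - R_y(i); compute d_i^2.
  (7-7)^2=0, (2-2)^2=0, (9-9)^2=0, (1-4)^2=9, (8-8)^2=0, (3-3)^2=0, (5-5)^2=0, (6-6)^2=0, (4-1)^2=9
sum(d^2) = 18.
Step 3: rho = 1 - 6*18 / (9*(9^2 - 1)) = 1 - 108/720 = 0.850000.
Step 4: Under H0, t = rho * sqrt((n-2)/(1-rho^2)) = 4.2691 ~ t(7).
Step 5: Two-sided p-value from the t-distribution with 7 df = 0.003705.
Step 6: alpha = 0.05. reject H0.

rho = 0.8500, p = 0.003705, reject H0 at alpha = 0.05.


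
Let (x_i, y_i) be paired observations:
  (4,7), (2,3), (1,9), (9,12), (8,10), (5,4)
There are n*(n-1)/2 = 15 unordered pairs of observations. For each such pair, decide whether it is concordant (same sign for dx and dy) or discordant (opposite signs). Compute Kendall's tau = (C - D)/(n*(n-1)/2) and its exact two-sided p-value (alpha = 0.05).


Step 1: Enumerate the 15 unordered pairs (i,j) with i<j and classify each by sign(x_j-x_i) * sign(y_j-y_i).
  (1,2):dx=-2,dy=-4->C; (1,3):dx=-3,dy=+2->D; (1,4):dx=+5,dy=+5->C; (1,5):dx=+4,dy=+3->C
  (1,6):dx=+1,dy=-3->D; (2,3):dx=-1,dy=+6->D; (2,4):dx=+7,dy=+9->C; (2,5):dx=+6,dy=+7->C
  (2,6):dx=+3,dy=+1->C; (3,4):dx=+8,dy=+3->C; (3,5):dx=+7,dy=+1->C; (3,6):dx=+4,dy=-5->D
  (4,5):dx=-1,dy=-2->C; (4,6):dx=-4,dy=-8->C; (5,6):dx=-3,dy=-6->C
Step 2: C = 11, D = 4, total pairs = 15.
Step 3: tau = (C - D)/(n(n-1)/2) = (11 - 4)/15 = 0.466667.
Step 4: Exact two-sided p-value (enumerate n! = 720 permutations of y under H0): p = 0.272222.
Step 5: alpha = 0.05. fail to reject H0.

tau_b = 0.4667 (C=11, D=4), p = 0.272222, fail to reject H0.


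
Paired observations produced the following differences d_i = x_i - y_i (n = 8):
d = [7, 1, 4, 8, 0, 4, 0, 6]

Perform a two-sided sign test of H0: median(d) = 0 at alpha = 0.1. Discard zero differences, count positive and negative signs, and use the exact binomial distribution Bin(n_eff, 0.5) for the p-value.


Step 1: Discard zero differences. Original n = 8; n_eff = number of nonzero differences = 6.
Nonzero differences (with sign): +7, +1, +4, +8, +4, +6
Step 2: Count signs: positive = 6, negative = 0.
Step 3: Under H0: P(positive) = 0.5, so the number of positives S ~ Bin(6, 0.5).
Step 4: Two-sided exact p-value = sum of Bin(6,0.5) probabilities at or below the observed probability = 0.031250.
Step 5: alpha = 0.1. reject H0.

n_eff = 6, pos = 6, neg = 0, p = 0.031250, reject H0.


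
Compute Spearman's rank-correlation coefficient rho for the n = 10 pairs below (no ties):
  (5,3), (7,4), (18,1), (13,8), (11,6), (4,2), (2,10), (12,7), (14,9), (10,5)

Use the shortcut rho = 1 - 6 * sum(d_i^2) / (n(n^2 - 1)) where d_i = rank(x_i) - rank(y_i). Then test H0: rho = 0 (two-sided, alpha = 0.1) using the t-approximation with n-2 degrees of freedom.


Step 1: Rank x and y separately (midranks; no ties here).
rank(x): 5->3, 7->4, 18->10, 13->8, 11->6, 4->2, 2->1, 12->7, 14->9, 10->5
rank(y): 3->3, 4->4, 1->1, 8->8, 6->6, 2->2, 10->10, 7->7, 9->9, 5->5
Step 2: d_i = R_x(i) - R_y(i); compute d_i^2.
  (3-3)^2=0, (4-4)^2=0, (10-1)^2=81, (8-8)^2=0, (6-6)^2=0, (2-2)^2=0, (1-10)^2=81, (7-7)^2=0, (9-9)^2=0, (5-5)^2=0
sum(d^2) = 162.
Step 3: rho = 1 - 6*162 / (10*(10^2 - 1)) = 1 - 972/990 = 0.018182.
Step 4: Under H0, t = rho * sqrt((n-2)/(1-rho^2)) = 0.0514 ~ t(8).
Step 5: Two-sided p-value from the t-distribution with 8 df = 0.960240.
Step 6: alpha = 0.1. fail to reject H0.

rho = 0.0182, p = 0.960240, fail to reject H0 at alpha = 0.1.


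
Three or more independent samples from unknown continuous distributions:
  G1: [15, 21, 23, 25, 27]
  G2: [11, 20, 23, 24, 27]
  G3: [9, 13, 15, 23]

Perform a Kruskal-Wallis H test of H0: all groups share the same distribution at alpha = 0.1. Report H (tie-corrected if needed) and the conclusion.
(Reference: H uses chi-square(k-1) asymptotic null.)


Step 1: Combine all N = 14 observations and assign midranks.
sorted (value, group, rank): (9,G3,1), (11,G2,2), (13,G3,3), (15,G1,4.5), (15,G3,4.5), (20,G2,6), (21,G1,7), (23,G1,9), (23,G2,9), (23,G3,9), (24,G2,11), (25,G1,12), (27,G1,13.5), (27,G2,13.5)
Step 2: Sum ranks within each group.
R_1 = 46 (n_1 = 5)
R_2 = 41.5 (n_2 = 5)
R_3 = 17.5 (n_3 = 4)
Step 3: H = 12/(N(N+1)) * sum(R_i^2/n_i) - 3(N+1)
     = 12/(14*15) * (46^2/5 + 41.5^2/5 + 17.5^2/4) - 3*15
     = 0.057143 * 844.212 - 45
     = 3.240714.
Step 4: Ties present; correction factor C = 1 - 36/(14^3 - 14) = 0.986813. Corrected H = 3.240714 / 0.986813 = 3.284020.
Step 5: Under H0, H ~ chi^2(2); p-value = 0.193591.
Step 6: alpha = 0.1. fail to reject H0.

H = 3.2840, df = 2, p = 0.193591, fail to reject H0.


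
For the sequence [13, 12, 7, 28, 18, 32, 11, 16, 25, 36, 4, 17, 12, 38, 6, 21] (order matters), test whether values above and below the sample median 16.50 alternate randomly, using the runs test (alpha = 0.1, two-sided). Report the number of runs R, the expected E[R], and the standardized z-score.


Step 1: Compute median = 16.50; label A = above, B = below.
Labels in order: BBBAAABBAABABABA  (n_A = 8, n_B = 8)
Step 2: Count runs R = 10.
Step 3: Under H0 (random ordering), E[R] = 2*n_A*n_B/(n_A+n_B) + 1 = 2*8*8/16 + 1 = 9.0000.
        Var[R] = 2*n_A*n_B*(2*n_A*n_B - n_A - n_B) / ((n_A+n_B)^2 * (n_A+n_B-1)) = 14336/3840 = 3.7333.
        SD[R] = 1.9322.
Step 4: Continuity-corrected z = (R - 0.5 - E[R]) / SD[R] = (10 - 0.5 - 9.0000) / 1.9322 = 0.2588.
Step 5: Two-sided p-value via normal approximation = 2*(1 - Phi(|z|)) = 0.795809.
Step 6: alpha = 0.1. fail to reject H0.

R = 10, z = 0.2588, p = 0.795809, fail to reject H0.


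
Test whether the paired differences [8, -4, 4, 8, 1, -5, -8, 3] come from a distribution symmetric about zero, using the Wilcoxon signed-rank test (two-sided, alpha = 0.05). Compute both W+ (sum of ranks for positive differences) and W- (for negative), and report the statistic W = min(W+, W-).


Step 1: Drop any zero differences (none here) and take |d_i|.
|d| = [8, 4, 4, 8, 1, 5, 8, 3]
Step 2: Midrank |d_i| (ties get averaged ranks).
ranks: |8|->7, |4|->3.5, |4|->3.5, |8|->7, |1|->1, |5|->5, |8|->7, |3|->2
Step 3: Attach original signs; sum ranks with positive sign and with negative sign.
W+ = 7 + 3.5 + 7 + 1 + 2 = 20.5
W- = 3.5 + 5 + 7 = 15.5
(Check: W+ + W- = 36 should equal n(n+1)/2 = 36.)
Step 4: Test statistic W = min(W+, W-) = 15.5.
Step 5: Ties in |d|, so use the tie-corrected normal approximation.
        E[W] = n(n+1)/4 = 8*9/4 = 18.
        Tie groups: |d|=4 (t=2), |d|=8 (t=3); sum(t^3 - t) = 30.
        Var[W] = n(n+1)(2n+1)/24 - sum(t^3-t)/48 = 1224/24 - 30/48 = 50.375.
        z = (W - E[W]) / sqrt(Var[W]) = (15.5 - 18) / 7.0975 = -0.3522.
        Two-sided p = 2*Phi(z) = 0.724662.
Step 6: alpha = 0.05. fail to reject H0.

W+ = 20.5, W- = 15.5, W = min = 15.5, p = 0.724662, fail to reject H0.


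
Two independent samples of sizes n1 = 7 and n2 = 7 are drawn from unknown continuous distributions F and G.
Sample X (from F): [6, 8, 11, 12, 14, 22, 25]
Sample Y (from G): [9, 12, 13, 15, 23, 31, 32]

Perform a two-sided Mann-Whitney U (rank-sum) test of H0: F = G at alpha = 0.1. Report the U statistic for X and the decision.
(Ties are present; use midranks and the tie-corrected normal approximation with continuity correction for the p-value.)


Step 1: Combine and sort all 14 observations; assign midranks.
sorted (value, group): (6,X), (8,X), (9,Y), (11,X), (12,X), (12,Y), (13,Y), (14,X), (15,Y), (22,X), (23,Y), (25,X), (31,Y), (32,Y)
ranks: 6->1, 8->2, 9->3, 11->4, 12->5.5, 12->5.5, 13->7, 14->8, 15->9, 22->10, 23->11, 25->12, 31->13, 32->14
Step 2: Rank sum for X: R1 = 1 + 2 + 4 + 5.5 + 8 + 10 + 12 = 42.5.
Step 3: U_X = R1 - n1(n1+1)/2 = 42.5 - 7*8/2 = 42.5 - 28 = 14.5.
       U_Y = n1*n2 - U_X = 49 - 14.5 = 34.5.
Step 4: Ties are present, so use the tie-corrected normal approximation (with continuity correction) for the p-value.
Step 5: p-value = 0.224289; compare to alpha = 0.1. fail to reject H0.

U_X = 14.5, p = 0.224289, fail to reject H0 at alpha = 0.1.


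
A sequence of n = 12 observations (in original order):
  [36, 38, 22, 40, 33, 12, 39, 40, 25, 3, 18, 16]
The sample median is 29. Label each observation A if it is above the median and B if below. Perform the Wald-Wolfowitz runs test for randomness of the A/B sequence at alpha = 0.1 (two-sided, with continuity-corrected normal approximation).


Step 1: Compute median = 29; label A = above, B = below.
Labels in order: AABAABAABBBB  (n_A = 6, n_B = 6)
Step 2: Count runs R = 6.
Step 3: Under H0 (random ordering), E[R] = 2*n_A*n_B/(n_A+n_B) + 1 = 2*6*6/12 + 1 = 7.0000.
        Var[R] = 2*n_A*n_B*(2*n_A*n_B - n_A - n_B) / ((n_A+n_B)^2 * (n_A+n_B-1)) = 4320/1584 = 2.7273.
        SD[R] = 1.6514.
Step 4: Continuity-corrected z = (R + 0.5 - E[R]) / SD[R] = (6 + 0.5 - 7.0000) / 1.6514 = -0.3028.
Step 5: Two-sided p-value via normal approximation = 2*(1 - Phi(|z|)) = 0.762069.
Step 6: alpha = 0.1. fail to reject H0.

R = 6, z = -0.3028, p = 0.762069, fail to reject H0.


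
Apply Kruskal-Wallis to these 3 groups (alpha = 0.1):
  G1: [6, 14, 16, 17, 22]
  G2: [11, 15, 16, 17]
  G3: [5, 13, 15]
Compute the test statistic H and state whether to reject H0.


Step 1: Combine all N = 12 observations and assign midranks.
sorted (value, group, rank): (5,G3,1), (6,G1,2), (11,G2,3), (13,G3,4), (14,G1,5), (15,G2,6.5), (15,G3,6.5), (16,G1,8.5), (16,G2,8.5), (17,G1,10.5), (17,G2,10.5), (22,G1,12)
Step 2: Sum ranks within each group.
R_1 = 38 (n_1 = 5)
R_2 = 28.5 (n_2 = 4)
R_3 = 11.5 (n_3 = 3)
Step 3: H = 12/(N(N+1)) * sum(R_i^2/n_i) - 3(N+1)
     = 12/(12*13) * (38^2/5 + 28.5^2/4 + 11.5^2/3) - 3*13
     = 0.076923 * 535.946 - 39
     = 2.226603.
Step 4: Ties present; correction factor C = 1 - 18/(12^3 - 12) = 0.989510. Corrected H = 2.226603 / 0.989510 = 2.250206.
Step 5: Under H0, H ~ chi^2(2); p-value = 0.324619.
Step 6: alpha = 0.1. fail to reject H0.

H = 2.2502, df = 2, p = 0.324619, fail to reject H0.


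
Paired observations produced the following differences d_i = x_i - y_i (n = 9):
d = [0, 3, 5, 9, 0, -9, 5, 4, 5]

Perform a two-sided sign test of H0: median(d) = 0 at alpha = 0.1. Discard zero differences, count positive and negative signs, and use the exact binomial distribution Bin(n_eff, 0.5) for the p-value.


Step 1: Discard zero differences. Original n = 9; n_eff = number of nonzero differences = 7.
Nonzero differences (with sign): +3, +5, +9, -9, +5, +4, +5
Step 2: Count signs: positive = 6, negative = 1.
Step 3: Under H0: P(positive) = 0.5, so the number of positives S ~ Bin(7, 0.5).
Step 4: Two-sided exact p-value = sum of Bin(7,0.5) probabilities at or below the observed probability = 0.125000.
Step 5: alpha = 0.1. fail to reject H0.

n_eff = 7, pos = 6, neg = 1, p = 0.125000, fail to reject H0.


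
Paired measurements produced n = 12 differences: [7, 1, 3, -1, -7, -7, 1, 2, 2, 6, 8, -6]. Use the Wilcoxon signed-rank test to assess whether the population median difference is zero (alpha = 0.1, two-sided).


Step 1: Drop any zero differences (none here) and take |d_i|.
|d| = [7, 1, 3, 1, 7, 7, 1, 2, 2, 6, 8, 6]
Step 2: Midrank |d_i| (ties get averaged ranks).
ranks: |7|->10, |1|->2, |3|->6, |1|->2, |7|->10, |7|->10, |1|->2, |2|->4.5, |2|->4.5, |6|->7.5, |8|->12, |6|->7.5
Step 3: Attach original signs; sum ranks with positive sign and with negative sign.
W+ = 10 + 2 + 6 + 2 + 4.5 + 4.5 + 7.5 + 12 = 48.5
W- = 2 + 10 + 10 + 7.5 = 29.5
(Check: W+ + W- = 78 should equal n(n+1)/2 = 78.)
Step 4: Test statistic W = min(W+, W-) = 29.5.
Step 5: Ties in |d|, so use the tie-corrected normal approximation.
        E[W] = n(n+1)/4 = 12*13/4 = 39.
        Tie groups: |d|=1 (t=3), |d|=2 (t=2), |d|=6 (t=2), |d|=7 (t=3); sum(t^3 - t) = 60.
        Var[W] = n(n+1)(2n+1)/24 - sum(t^3-t)/48 = 3900/24 - 60/48 = 161.25.
        z = (W - E[W]) / sqrt(Var[W]) = (29.5 - 39) / 12.6984 = -0.7481.
        Two-sided p = 2*Phi(z) = 0.454385.
Step 6: alpha = 0.1. fail to reject H0.

W+ = 48.5, W- = 29.5, W = min = 29.5, p = 0.454385, fail to reject H0.


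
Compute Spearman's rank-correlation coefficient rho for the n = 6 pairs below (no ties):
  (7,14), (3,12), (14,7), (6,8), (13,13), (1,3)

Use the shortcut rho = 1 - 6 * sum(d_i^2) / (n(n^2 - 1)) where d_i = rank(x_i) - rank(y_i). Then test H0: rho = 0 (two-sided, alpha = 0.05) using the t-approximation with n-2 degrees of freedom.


Step 1: Rank x and y separately (midranks; no ties here).
rank(x): 7->4, 3->2, 14->6, 6->3, 13->5, 1->1
rank(y): 14->6, 12->4, 7->2, 8->3, 13->5, 3->1
Step 2: d_i = R_x(i) - R_y(i); compute d_i^2.
  (4-6)^2=4, (2-4)^2=4, (6-2)^2=16, (3-3)^2=0, (5-5)^2=0, (1-1)^2=0
sum(d^2) = 24.
Step 3: rho = 1 - 6*24 / (6*(6^2 - 1)) = 1 - 144/210 = 0.314286.
Step 4: Under H0, t = rho * sqrt((n-2)/(1-rho^2)) = 0.6621 ~ t(4).
Step 5: Two-sided p-value from the t-distribution with 4 df = 0.544093.
Step 6: alpha = 0.05. fail to reject H0.

rho = 0.3143, p = 0.544093, fail to reject H0 at alpha = 0.05.


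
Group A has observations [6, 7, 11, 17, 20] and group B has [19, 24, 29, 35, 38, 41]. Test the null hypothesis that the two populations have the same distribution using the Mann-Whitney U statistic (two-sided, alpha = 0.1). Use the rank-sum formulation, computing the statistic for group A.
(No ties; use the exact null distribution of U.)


Step 1: Combine and sort all 11 observations; assign midranks.
sorted (value, group): (6,X), (7,X), (11,X), (17,X), (19,Y), (20,X), (24,Y), (29,Y), (35,Y), (38,Y), (41,Y)
ranks: 6->1, 7->2, 11->3, 17->4, 19->5, 20->6, 24->7, 29->8, 35->9, 38->10, 41->11
Step 2: Rank sum for X: R1 = 1 + 2 + 3 + 4 + 6 = 16.
Step 3: U_X = R1 - n1(n1+1)/2 = 16 - 5*6/2 = 16 - 15 = 1.
       U_Y = n1*n2 - U_X = 30 - 1 = 29.
Step 4: No ties, so the exact null distribution of U (based on enumerating the C(11,5) = 462 equally likely rank assignments) gives the two-sided p-value.
Step 5: p-value = 0.008658; compare to alpha = 0.1. reject H0.

U_X = 1, p = 0.008658, reject H0 at alpha = 0.1.


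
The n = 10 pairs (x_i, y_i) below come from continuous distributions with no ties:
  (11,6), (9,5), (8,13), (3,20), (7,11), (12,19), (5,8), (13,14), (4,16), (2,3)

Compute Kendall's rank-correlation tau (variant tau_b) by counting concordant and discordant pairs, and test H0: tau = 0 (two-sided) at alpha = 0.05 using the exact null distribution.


Step 1: Enumerate the 45 unordered pairs (i,j) with i<j and classify each by sign(x_j-x_i) * sign(y_j-y_i).
  (1,2):dx=-2,dy=-1->C; (1,3):dx=-3,dy=+7->D; (1,4):dx=-8,dy=+14->D; (1,5):dx=-4,dy=+5->D
  (1,6):dx=+1,dy=+13->C; (1,7):dx=-6,dy=+2->D; (1,8):dx=+2,dy=+8->C; (1,9):dx=-7,dy=+10->D
  (1,10):dx=-9,dy=-3->C; (2,3):dx=-1,dy=+8->D; (2,4):dx=-6,dy=+15->D; (2,5):dx=-2,dy=+6->D
  (2,6):dx=+3,dy=+14->C; (2,7):dx=-4,dy=+3->D; (2,8):dx=+4,dy=+9->C; (2,9):dx=-5,dy=+11->D
  (2,10):dx=-7,dy=-2->C; (3,4):dx=-5,dy=+7->D; (3,5):dx=-1,dy=-2->C; (3,6):dx=+4,dy=+6->C
  (3,7):dx=-3,dy=-5->C; (3,8):dx=+5,dy=+1->C; (3,9):dx=-4,dy=+3->D; (3,10):dx=-6,dy=-10->C
  (4,5):dx=+4,dy=-9->D; (4,6):dx=+9,dy=-1->D; (4,7):dx=+2,dy=-12->D; (4,8):dx=+10,dy=-6->D
  (4,9):dx=+1,dy=-4->D; (4,10):dx=-1,dy=-17->C; (5,6):dx=+5,dy=+8->C; (5,7):dx=-2,dy=-3->C
  (5,8):dx=+6,dy=+3->C; (5,9):dx=-3,dy=+5->D; (5,10):dx=-5,dy=-8->C; (6,7):dx=-7,dy=-11->C
  (6,8):dx=+1,dy=-5->D; (6,9):dx=-8,dy=-3->C; (6,10):dx=-10,dy=-16->C; (7,8):dx=+8,dy=+6->C
  (7,9):dx=-1,dy=+8->D; (7,10):dx=-3,dy=-5->C; (8,9):dx=-9,dy=+2->D; (8,10):dx=-11,dy=-11->C
  (9,10):dx=-2,dy=-13->C
Step 2: C = 24, D = 21, total pairs = 45.
Step 3: tau = (C - D)/(n(n-1)/2) = (24 - 21)/45 = 0.066667.
Step 4: Exact two-sided p-value (enumerate n! = 3628800 permutations of y under H0): p = 0.861801.
Step 5: alpha = 0.05. fail to reject H0.

tau_b = 0.0667 (C=24, D=21), p = 0.861801, fail to reject H0.
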